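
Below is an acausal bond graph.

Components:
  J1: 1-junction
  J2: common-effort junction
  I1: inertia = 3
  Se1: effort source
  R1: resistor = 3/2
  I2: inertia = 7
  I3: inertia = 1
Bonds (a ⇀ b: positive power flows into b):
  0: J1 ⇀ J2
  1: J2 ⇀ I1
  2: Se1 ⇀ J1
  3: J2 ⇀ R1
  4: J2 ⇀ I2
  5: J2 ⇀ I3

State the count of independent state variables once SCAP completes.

3  (I1, I2, I3 all integral)

#2 |J1  (Se1 fixes effort; stroke away)
#0 |J2  (only one flow-in slot at J1)
#1 |I1  (J2: bond 0 brought effort, rest push out)
#3 |R1  (common-e at J2 fixed by 0)
#4 |I2  (common-e at J2 fixed by 0)
#5 |I3  (common-e at J2 fixed by 0)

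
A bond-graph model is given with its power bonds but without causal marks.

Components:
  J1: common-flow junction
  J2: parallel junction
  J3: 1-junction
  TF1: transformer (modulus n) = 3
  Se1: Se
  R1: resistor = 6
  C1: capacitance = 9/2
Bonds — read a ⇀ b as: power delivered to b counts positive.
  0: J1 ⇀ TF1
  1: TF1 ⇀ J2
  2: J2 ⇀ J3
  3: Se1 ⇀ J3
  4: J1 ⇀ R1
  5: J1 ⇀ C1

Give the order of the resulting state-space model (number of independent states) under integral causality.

#3 stroke at J3  (Se1: effort source, stroke at far end)
#2 stroke at J2  (J3 needs exactly one f-in)
#1 stroke at TF1  (0-jn J2 has e-setter on 2)
#0 stroke at J1  (TF1: transformer flips bond 1)
#5 stroke at J1  (C1 integral (e out))
#4 stroke at R1  (closing 1-jn rule on J1)

1  (C1 all integral)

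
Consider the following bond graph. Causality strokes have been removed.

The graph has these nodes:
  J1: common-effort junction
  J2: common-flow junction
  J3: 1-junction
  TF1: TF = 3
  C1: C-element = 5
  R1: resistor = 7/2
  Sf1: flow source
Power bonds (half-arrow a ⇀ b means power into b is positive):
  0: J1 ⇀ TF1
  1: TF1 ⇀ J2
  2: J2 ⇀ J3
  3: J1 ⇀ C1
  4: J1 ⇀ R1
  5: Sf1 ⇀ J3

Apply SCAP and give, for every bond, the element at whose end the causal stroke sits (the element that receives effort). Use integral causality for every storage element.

β0 →TF1
β1 →J2
β2 →J3
β3 →J1
β4 →R1
β5 →Sf1

bond 5 stroke at Sf1  (Sf1 fixes flow; stroke at Sf1)
bond 2 stroke at J3  (J3 flow already set via bond 5)
bond 1 stroke at J2  (common-f at J2 fixed by 2)
bond 0 stroke at TF1  (through TF1, causality passes straight; one stroke at TF1)
bond 3 stroke at J1  (prefer integral on C1)
bond 4 stroke at R1  (0-jn J1 has e-setter on 3)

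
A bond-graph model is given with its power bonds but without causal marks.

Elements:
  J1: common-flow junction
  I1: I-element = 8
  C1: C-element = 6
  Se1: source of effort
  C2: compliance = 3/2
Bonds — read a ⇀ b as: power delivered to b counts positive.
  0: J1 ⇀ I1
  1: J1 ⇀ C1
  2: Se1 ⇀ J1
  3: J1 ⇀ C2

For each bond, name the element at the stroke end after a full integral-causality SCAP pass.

b0 stroke at I1
b1 stroke at J1
b2 stroke at J1
b3 stroke at J1

β2 |J1  (source Se1 imposes e)
β0 |I1  (I1 integral (f out))
β1 |J1  (J1: bond 0 brought flow, rest push out)
β3 |J1  (1-jn J1 has f-setter on 0)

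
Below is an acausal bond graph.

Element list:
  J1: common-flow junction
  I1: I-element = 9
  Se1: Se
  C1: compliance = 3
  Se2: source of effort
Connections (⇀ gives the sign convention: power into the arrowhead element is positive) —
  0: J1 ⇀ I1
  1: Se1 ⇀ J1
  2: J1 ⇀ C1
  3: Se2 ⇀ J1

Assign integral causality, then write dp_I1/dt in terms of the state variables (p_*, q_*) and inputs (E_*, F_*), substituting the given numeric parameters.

dp_I1/dt = E_Se1 + E_Se2 - q_C1/3

bond 1 |J1  (source Se1 imposes e)
bond 3 |J1  (Se2 fixes effort; stroke away)
bond 0 |I1  (prefer integral on I1)
bond 2 |J1  (J1: bond 0 brought flow, rest push out)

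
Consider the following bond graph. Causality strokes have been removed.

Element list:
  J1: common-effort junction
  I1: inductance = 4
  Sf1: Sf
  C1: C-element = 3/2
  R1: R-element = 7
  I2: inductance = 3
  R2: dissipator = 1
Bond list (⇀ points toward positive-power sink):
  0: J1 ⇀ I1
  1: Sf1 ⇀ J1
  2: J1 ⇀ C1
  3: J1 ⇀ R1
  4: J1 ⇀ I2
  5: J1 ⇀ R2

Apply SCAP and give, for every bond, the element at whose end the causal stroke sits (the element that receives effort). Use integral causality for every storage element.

b0 stroke→I1
b1 stroke→Sf1
b2 stroke→J1
b3 stroke→R1
b4 stroke→I2
b5 stroke→R2

bond 1 stroke at Sf1  (Sf1: flow source, stroke at near end)
bond 0 stroke at I1  (I1 integral (f out))
bond 2 stroke at J1  (C1: C, integral causality)
bond 3 stroke at R1  (J1: bond 2 brought effort, rest push out)
bond 4 stroke at I2  (common-e at J1 fixed by 2)
bond 5 stroke at R2  (J1: bond 2 brought effort, rest push out)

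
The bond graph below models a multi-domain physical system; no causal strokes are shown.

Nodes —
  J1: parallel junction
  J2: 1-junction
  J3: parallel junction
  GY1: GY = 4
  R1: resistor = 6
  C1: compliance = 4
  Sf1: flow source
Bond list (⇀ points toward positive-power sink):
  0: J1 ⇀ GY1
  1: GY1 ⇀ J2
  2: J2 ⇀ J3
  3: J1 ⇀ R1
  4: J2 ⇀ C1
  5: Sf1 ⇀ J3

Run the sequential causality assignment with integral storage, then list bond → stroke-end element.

β0 stroke→J1
β1 stroke→J2
β2 stroke→J3
β3 stroke→R1
β4 stroke→J2
β5 stroke→Sf1

b5 stroke at Sf1  (Sf1 (Sf) sets flow on bond)
b2 stroke at J3  (closing 0-jn rule on J3)
b1 stroke at J2  (1-jn J2 has f-setter on 2)
b4 stroke at J2  (J2: bond 2 brought flow, rest push out)
b0 stroke at J1  (GY1 both-in/both-out from 1)
b3 stroke at R1  (0-jn J1 has e-setter on 0)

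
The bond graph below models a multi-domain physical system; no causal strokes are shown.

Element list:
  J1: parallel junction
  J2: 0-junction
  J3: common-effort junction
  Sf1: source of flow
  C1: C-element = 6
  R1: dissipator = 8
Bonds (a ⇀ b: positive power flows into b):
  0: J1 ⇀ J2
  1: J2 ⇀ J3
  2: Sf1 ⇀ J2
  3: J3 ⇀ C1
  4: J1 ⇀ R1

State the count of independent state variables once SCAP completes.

1  (C1 all integral)

#2 stroke at Sf1  (Sf1 fixes flow; stroke at Sf1)
#3 stroke at J3  (C1 integral (e out))
#1 stroke at J2  (J3 effort already set via bond 3)
#0 stroke at J1  (J2: bond 1 brought effort, rest push out)
#4 stroke at R1  (J1 effort already set via bond 0)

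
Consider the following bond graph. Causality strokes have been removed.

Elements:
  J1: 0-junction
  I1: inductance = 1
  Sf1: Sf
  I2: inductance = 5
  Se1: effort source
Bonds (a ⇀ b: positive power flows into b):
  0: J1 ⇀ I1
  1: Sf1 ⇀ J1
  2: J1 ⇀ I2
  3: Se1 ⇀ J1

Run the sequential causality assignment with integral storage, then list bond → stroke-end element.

β0 |I1
β1 |Sf1
β2 |I2
β3 |J1

#1 |Sf1  (Sf1 (Sf) sets flow on bond)
#3 |J1  (source Se1 imposes e)
#0 |I1  (0-jn J1 has e-setter on 3)
#2 |I2  (J1: bond 3 brought effort, rest push out)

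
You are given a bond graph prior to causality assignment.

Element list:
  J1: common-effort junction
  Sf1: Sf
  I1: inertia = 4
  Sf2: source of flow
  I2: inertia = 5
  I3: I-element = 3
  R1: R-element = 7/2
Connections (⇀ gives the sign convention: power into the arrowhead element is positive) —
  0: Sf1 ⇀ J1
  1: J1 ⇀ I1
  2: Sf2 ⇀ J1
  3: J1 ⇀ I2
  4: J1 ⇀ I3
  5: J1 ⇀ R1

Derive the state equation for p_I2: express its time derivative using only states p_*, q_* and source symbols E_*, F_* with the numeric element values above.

dp_I2/dt = 7*F_Sf1/2 + 7*F_Sf2/2 - 7*p_I1/8 - 7*p_I2/10 - 7*p_I3/6

bond 0 stroke→Sf1  (source Sf1 imposes f)
bond 2 stroke→Sf2  (Sf2 (Sf) sets flow on bond)
bond 1 stroke→I1  (I1 outputs flow p/I1)
bond 3 stroke→I2  (I2: I, integral causality)
bond 4 stroke→I3  (prefer integral on I3)
bond 5 stroke→J1  (closing 0-jn rule on J1)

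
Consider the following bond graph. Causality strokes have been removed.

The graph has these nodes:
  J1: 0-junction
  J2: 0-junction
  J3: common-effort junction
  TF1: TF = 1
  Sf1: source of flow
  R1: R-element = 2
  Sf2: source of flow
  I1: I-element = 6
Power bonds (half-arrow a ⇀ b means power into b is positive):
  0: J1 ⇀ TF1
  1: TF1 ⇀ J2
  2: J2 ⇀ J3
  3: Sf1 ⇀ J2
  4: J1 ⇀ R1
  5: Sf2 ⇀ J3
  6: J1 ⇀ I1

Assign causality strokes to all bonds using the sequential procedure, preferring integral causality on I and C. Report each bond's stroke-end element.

β0 →TF1
β1 →J2
β2 →J3
β3 →Sf1
β4 →J1
β5 →Sf2
β6 →I1

β3 →Sf1  (Sf1 fixes flow; stroke at Sf1)
β5 →Sf2  (source Sf2 imposes f)
β2 →J3  (closing 0-jn rule on J3)
β1 →J2  (J2: last free bond brings effort in)
β0 →TF1  (through TF1, causality passes straight; one stroke at TF1)
β6 →I1  (I1: I, integral causality)
β4 →J1  (J1 needs exactly one e-in)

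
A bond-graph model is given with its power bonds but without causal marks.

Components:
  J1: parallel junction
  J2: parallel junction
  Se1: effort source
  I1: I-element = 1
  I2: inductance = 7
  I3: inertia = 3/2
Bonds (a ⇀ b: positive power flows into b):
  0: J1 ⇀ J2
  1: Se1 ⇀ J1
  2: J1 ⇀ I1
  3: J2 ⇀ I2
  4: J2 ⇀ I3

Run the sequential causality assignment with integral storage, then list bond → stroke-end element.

#1 stroke at J1  (source Se1 imposes e)
#0 stroke at J2  (J1 effort already set via bond 1)
#2 stroke at I1  (J1 effort already set via bond 1)
#3 stroke at I2  (common-e at J2 fixed by 0)
#4 stroke at I3  (common-e at J2 fixed by 0)

β0 stroke at J2
β1 stroke at J1
β2 stroke at I1
β3 stroke at I2
β4 stroke at I3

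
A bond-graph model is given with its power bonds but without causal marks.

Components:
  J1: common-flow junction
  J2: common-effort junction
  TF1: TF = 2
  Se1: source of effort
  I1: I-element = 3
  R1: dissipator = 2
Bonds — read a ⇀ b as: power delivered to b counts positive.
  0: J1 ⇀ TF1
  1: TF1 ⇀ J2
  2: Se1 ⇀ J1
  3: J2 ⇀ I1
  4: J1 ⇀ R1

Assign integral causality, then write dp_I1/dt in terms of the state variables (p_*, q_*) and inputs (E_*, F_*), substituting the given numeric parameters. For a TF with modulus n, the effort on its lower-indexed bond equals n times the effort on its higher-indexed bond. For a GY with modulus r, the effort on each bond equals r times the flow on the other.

dp_I1/dt = E_Se1/2 - p_I1/6

b2 |J1  (Se1 fixes effort; stroke away)
b3 |I1  (I1 outputs flow p/I1)
b1 |J2  (J2: last free bond brings effort in)
b0 |TF1  (TF1: transformer flips bond 1)
b4 |J1  (J1: bond 0 brought flow, rest push out)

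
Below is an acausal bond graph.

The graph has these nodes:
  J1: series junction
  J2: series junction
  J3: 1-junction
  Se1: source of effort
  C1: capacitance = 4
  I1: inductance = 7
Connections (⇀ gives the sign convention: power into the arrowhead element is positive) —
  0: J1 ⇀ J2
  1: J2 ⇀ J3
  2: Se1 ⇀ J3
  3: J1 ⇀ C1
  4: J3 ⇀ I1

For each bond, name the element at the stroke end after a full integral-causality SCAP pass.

b2 →J3  (source Se1 imposes e)
b3 →J1  (C1 outputs effort q/C1)
b0 →J2  (J1 needs exactly one f-in)
b1 →J3  (closing 1-jn rule on J2)
b4 →I1  (J3 needs exactly one f-in)

bond 0 stroke→J2
bond 1 stroke→J3
bond 2 stroke→J3
bond 3 stroke→J1
bond 4 stroke→I1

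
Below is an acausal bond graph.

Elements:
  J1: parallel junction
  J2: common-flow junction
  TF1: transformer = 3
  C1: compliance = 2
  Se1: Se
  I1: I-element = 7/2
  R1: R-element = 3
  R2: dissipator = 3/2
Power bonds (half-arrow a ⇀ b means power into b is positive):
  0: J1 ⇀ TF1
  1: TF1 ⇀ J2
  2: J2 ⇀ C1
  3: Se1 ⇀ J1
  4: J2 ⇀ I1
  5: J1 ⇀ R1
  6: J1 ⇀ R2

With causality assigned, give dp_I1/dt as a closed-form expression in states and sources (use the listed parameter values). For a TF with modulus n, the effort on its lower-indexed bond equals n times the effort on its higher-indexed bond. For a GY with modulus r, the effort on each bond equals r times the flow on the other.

β3 |J1  (Se1: effort source, stroke at far end)
β0 |TF1  (0-jn J1 has e-setter on 3)
β5 |R1  (J1: bond 3 brought effort, rest push out)
β6 |R2  (0-jn J1 has e-setter on 3)
β1 |J2  (TF TF1: opposite of bond 0)
β2 |J2  (C1 integral (e out))
β4 |I1  (J2 needs exactly one f-in)

dp_I1/dt = E_Se1/3 - q_C1/2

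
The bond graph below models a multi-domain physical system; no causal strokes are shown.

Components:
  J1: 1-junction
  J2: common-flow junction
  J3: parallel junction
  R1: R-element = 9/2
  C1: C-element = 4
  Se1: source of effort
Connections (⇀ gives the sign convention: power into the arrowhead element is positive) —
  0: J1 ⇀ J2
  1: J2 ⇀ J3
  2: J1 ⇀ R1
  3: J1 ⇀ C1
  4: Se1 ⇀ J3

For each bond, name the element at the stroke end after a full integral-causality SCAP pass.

b0 stroke at J1
b1 stroke at J2
b2 stroke at R1
b3 stroke at J1
b4 stroke at J3

β4 stroke at J3  (Se1 (Se) sets effort on bond)
β1 stroke at J2  (J3 effort already set via bond 4)
β0 stroke at J1  (only one flow-in slot at J2)
β3 stroke at J1  (C1: C, integral causality)
β2 stroke at R1  (closing 1-jn rule on J1)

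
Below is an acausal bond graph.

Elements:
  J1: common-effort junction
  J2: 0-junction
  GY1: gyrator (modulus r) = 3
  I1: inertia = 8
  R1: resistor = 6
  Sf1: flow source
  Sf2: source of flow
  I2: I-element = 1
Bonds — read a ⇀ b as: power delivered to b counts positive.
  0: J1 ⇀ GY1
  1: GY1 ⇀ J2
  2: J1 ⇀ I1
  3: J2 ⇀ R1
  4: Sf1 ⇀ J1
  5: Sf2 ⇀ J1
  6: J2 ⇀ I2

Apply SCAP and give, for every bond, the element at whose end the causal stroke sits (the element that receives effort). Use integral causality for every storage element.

b0 |J1
b1 |J2
b2 |I1
b3 |R1
b4 |Sf1
b5 |Sf2
b6 |I2

β4 |Sf1  (Sf1 fixes flow; stroke at Sf1)
β5 |Sf2  (Sf2 fixes flow; stroke at Sf2)
β2 |I1  (I1: I, integral causality)
β0 |J1  (only one effort-in slot at J1)
β1 |J2  (GY1: gyrator matches bond 0)
β3 |R1  (J2: bond 1 brought effort, rest push out)
β6 |I2  (J2: bond 1 brought effort, rest push out)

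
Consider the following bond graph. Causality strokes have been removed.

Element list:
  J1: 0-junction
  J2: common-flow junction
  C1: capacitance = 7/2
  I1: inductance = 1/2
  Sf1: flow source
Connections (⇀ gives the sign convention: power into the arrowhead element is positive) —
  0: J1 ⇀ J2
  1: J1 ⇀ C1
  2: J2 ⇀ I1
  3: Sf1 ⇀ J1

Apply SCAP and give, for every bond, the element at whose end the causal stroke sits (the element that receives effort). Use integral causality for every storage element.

β3 stroke at Sf1  (source Sf1 imposes f)
β1 stroke at J1  (C1 integral (e out))
β0 stroke at J2  (J1: bond 1 brought effort, rest push out)
β2 stroke at I1  (closing 1-jn rule on J2)

#0 stroke at J2
#1 stroke at J1
#2 stroke at I1
#3 stroke at Sf1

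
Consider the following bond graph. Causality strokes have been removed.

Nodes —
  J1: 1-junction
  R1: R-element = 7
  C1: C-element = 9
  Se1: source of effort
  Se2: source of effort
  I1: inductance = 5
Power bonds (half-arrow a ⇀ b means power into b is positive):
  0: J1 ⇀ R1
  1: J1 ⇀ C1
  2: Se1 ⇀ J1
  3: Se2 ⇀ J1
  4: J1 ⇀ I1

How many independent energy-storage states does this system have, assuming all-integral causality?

2  (C1, I1 all integral)

β2 stroke→J1  (Se1: effort source, stroke at far end)
β3 stroke→J1  (source Se2 imposes e)
β1 stroke→J1  (C1 outputs effort q/C1)
β4 stroke→I1  (I1 integral (f out))
β0 stroke→J1  (1-jn J1 has f-setter on 4)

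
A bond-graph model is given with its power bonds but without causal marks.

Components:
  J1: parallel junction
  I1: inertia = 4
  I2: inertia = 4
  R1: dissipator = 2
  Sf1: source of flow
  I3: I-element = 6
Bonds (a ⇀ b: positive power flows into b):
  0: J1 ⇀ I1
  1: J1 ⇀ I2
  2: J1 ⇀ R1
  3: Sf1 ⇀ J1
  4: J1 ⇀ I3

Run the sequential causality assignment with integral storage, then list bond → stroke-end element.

b0 →I1
b1 →I2
b2 →J1
b3 →Sf1
b4 →I3

bond 3 stroke at Sf1  (Sf1 fixes flow; stroke at Sf1)
bond 0 stroke at I1  (I1 integral (f out))
bond 1 stroke at I2  (I2 outputs flow p/I2)
bond 4 stroke at I3  (I3: I, integral causality)
bond 2 stroke at J1  (J1 needs exactly one e-in)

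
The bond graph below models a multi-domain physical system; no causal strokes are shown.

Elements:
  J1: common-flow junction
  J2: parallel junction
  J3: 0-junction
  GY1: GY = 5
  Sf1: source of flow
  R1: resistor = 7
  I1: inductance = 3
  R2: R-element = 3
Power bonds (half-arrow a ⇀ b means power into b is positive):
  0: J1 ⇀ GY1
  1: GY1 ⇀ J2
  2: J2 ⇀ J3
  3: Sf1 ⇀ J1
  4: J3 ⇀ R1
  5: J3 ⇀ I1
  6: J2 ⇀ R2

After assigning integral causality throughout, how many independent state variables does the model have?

bond 3 |Sf1  (source Sf1 imposes f)
bond 0 |J1  (common-f at J1 fixed by 3)
bond 1 |J2  (GY GY1: same side as bond 0)
bond 2 |J3  (J2 effort already set via bond 1)
bond 6 |R2  (J2 effort already set via bond 1)
bond 4 |R1  (common-e at J3 fixed by 2)
bond 5 |I1  (J3 effort already set via bond 2)

1  (I1 all integral)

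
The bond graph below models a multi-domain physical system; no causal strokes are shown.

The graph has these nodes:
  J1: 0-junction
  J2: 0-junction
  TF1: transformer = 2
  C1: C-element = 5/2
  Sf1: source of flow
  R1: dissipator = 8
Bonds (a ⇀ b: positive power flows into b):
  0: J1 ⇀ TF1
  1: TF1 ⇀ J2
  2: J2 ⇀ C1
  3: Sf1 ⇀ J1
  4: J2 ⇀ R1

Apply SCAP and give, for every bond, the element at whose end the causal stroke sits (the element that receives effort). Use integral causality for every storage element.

#0 stroke at J1
#1 stroke at TF1
#2 stroke at J2
#3 stroke at Sf1
#4 stroke at R1

b3 →Sf1  (Sf1: flow source, stroke at near end)
b0 →J1  (J1: last free bond brings effort in)
b1 →TF1  (through TF1, causality passes straight; one stroke at TF1)
b2 →J2  (prefer integral on C1)
b4 →R1  (J2: bond 2 brought effort, rest push out)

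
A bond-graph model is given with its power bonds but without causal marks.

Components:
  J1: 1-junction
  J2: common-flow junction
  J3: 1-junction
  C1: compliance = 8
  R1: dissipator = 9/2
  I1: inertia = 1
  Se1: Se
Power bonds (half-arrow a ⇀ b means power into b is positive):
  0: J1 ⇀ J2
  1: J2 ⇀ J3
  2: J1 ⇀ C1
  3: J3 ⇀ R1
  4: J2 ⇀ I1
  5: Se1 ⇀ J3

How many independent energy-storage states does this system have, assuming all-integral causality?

#5 →J3  (Se1: effort source, stroke at far end)
#2 →J1  (prefer integral on C1)
#0 →J2  (J1: last free bond brings flow in)
#4 →I1  (I1: I, integral causality)
#1 →J2  (J2 flow already set via bond 4)
#3 →J3  (1-jn J3 has f-setter on 1)

2  (C1, I1 all integral)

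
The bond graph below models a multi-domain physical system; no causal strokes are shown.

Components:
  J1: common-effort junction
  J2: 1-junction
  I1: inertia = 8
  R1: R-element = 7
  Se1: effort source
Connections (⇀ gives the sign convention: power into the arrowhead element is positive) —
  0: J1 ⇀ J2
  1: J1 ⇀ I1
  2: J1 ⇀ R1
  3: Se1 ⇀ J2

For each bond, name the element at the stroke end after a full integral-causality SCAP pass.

β3 stroke→J2  (Se1: effort source, stroke at far end)
β0 stroke→J1  (J2 needs exactly one f-in)
β1 stroke→I1  (J1 effort already set via bond 0)
β2 stroke→R1  (common-e at J1 fixed by 0)

#0 →J1
#1 →I1
#2 →R1
#3 →J2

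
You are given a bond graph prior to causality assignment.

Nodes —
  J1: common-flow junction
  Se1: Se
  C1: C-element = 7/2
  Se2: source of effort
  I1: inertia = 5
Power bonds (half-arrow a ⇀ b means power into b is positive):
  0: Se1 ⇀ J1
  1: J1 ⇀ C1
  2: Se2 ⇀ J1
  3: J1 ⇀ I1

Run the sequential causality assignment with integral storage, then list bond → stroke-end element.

b0 stroke→J1  (Se1 fixes effort; stroke away)
b2 stroke→J1  (Se2 (Se) sets effort on bond)
b1 stroke→J1  (C1: C, integral causality)
b3 stroke→I1  (J1 needs exactly one f-in)

bond 0 stroke→J1
bond 1 stroke→J1
bond 2 stroke→J1
bond 3 stroke→I1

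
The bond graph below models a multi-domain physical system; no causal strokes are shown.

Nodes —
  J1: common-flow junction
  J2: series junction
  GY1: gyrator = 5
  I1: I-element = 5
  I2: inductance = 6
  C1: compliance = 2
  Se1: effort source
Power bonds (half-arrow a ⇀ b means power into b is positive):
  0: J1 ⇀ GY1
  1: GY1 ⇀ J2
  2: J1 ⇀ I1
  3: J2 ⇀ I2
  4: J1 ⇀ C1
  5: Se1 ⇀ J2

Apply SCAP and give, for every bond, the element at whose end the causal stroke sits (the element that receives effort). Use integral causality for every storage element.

#0 stroke at J1
#1 stroke at J2
#2 stroke at I1
#3 stroke at I2
#4 stroke at J1
#5 stroke at J2

#5 stroke at J2  (Se1: effort source, stroke at far end)
#2 stroke at I1  (I1 outputs flow p/I1)
#0 stroke at J1  (common-f at J1 fixed by 2)
#4 stroke at J1  (common-f at J1 fixed by 2)
#1 stroke at J2  (GY GY1: same side as bond 0)
#3 stroke at I2  (J2 needs exactly one f-in)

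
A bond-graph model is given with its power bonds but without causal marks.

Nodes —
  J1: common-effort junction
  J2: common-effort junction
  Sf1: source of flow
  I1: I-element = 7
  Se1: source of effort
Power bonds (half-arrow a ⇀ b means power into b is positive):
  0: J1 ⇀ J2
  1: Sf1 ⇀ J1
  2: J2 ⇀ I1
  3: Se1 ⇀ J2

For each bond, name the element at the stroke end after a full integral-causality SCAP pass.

b1 stroke at Sf1  (Sf1: flow source, stroke at near end)
b3 stroke at J2  (source Se1 imposes e)
b0 stroke at J1  (J1 needs exactly one e-in)
b2 stroke at I1  (common-e at J2 fixed by 3)

bond 0 stroke at J1
bond 1 stroke at Sf1
bond 2 stroke at I1
bond 3 stroke at J2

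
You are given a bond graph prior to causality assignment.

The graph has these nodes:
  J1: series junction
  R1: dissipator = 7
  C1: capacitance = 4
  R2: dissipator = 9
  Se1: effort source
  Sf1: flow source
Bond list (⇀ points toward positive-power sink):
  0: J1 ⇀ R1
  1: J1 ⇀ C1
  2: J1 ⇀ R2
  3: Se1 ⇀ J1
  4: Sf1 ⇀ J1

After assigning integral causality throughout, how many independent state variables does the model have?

1  (C1 all integral)

bond 3 |J1  (Se1 fixes effort; stroke away)
bond 4 |Sf1  (Sf1 fixes flow; stroke at Sf1)
bond 0 |J1  (1-jn J1 has f-setter on 4)
bond 1 |J1  (J1 flow already set via bond 4)
bond 2 |J1  (J1: bond 4 brought flow, rest push out)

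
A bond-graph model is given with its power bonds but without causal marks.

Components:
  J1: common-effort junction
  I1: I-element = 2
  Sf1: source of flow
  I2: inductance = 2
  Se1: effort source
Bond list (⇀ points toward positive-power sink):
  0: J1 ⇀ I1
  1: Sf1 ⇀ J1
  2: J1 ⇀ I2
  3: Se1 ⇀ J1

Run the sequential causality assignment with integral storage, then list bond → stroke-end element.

β1 stroke at Sf1  (Sf1 (Sf) sets flow on bond)
β3 stroke at J1  (Se1 fixes effort; stroke away)
β0 stroke at I1  (0-jn J1 has e-setter on 3)
β2 stroke at I2  (0-jn J1 has e-setter on 3)

bond 0 stroke→I1
bond 1 stroke→Sf1
bond 2 stroke→I2
bond 3 stroke→J1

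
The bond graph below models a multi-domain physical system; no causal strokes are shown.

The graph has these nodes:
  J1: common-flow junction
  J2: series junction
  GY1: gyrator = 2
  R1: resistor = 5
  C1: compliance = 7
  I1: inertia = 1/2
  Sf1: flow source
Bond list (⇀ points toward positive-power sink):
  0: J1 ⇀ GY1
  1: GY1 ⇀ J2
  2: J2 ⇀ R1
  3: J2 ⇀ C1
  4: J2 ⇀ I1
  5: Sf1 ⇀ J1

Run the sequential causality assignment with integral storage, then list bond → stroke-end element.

β5 stroke at Sf1  (Sf1 (Sf) sets flow on bond)
β0 stroke at J1  (J1: bond 5 brought flow, rest push out)
β1 stroke at J2  (GY GY1: same side as bond 0)
β3 stroke at J2  (C1 integral (e out))
β4 stroke at I1  (I1: I, integral causality)
β2 stroke at J2  (J2 flow already set via bond 4)

β0 →J1
β1 →J2
β2 →J2
β3 →J2
β4 →I1
β5 →Sf1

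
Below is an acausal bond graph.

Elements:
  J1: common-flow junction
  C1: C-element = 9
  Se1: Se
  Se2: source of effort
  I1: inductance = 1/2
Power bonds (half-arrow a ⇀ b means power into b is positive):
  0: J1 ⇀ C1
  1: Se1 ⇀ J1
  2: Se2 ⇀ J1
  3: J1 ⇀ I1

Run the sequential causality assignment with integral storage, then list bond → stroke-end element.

#0 stroke at J1
#1 stroke at J1
#2 stroke at J1
#3 stroke at I1

β1 stroke at J1  (Se1: effort source, stroke at far end)
β2 stroke at J1  (Se2: effort source, stroke at far end)
β0 stroke at J1  (prefer integral on C1)
β3 stroke at I1  (closing 1-jn rule on J1)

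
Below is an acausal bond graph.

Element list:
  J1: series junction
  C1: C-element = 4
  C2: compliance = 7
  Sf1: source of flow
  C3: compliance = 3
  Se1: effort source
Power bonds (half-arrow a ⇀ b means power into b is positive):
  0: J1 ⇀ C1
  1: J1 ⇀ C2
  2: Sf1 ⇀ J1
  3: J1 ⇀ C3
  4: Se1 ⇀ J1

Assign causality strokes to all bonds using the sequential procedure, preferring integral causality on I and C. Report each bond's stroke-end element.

β2 |Sf1  (Sf1: flow source, stroke at near end)
β4 |J1  (Se1: effort source, stroke at far end)
β0 |J1  (common-f at J1 fixed by 2)
β1 |J1  (common-f at J1 fixed by 2)
β3 |J1  (J1: bond 2 brought flow, rest push out)

β0 stroke at J1
β1 stroke at J1
β2 stroke at Sf1
β3 stroke at J1
β4 stroke at J1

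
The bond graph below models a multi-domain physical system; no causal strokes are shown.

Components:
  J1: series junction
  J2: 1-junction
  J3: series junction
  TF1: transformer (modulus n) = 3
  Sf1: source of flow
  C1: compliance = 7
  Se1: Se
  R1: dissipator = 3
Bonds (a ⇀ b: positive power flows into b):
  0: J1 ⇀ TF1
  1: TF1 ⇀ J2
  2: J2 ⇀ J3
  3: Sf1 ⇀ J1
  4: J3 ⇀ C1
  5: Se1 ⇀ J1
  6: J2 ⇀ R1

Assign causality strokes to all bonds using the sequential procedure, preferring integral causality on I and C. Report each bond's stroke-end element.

bond 3 stroke at Sf1  (Sf1: flow source, stroke at near end)
bond 5 stroke at J1  (source Se1 imposes e)
bond 0 stroke at J1  (1-jn J1 has f-setter on 3)
bond 1 stroke at TF1  (through TF1, causality passes straight; one stroke at TF1)
bond 2 stroke at J2  (common-f at J2 fixed by 1)
bond 6 stroke at J2  (J2: bond 1 brought flow, rest push out)
bond 4 stroke at J3  (1-jn J3 has f-setter on 2)

β0 stroke at J1
β1 stroke at TF1
β2 stroke at J2
β3 stroke at Sf1
β4 stroke at J3
β5 stroke at J1
β6 stroke at J2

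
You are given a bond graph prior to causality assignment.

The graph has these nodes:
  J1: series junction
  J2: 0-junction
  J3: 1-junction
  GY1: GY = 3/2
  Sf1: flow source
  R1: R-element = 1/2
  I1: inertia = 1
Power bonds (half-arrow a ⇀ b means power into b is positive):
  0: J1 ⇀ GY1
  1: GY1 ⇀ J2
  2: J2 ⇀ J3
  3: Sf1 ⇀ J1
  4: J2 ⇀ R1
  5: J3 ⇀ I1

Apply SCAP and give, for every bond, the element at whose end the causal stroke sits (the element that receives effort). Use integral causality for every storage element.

b3 →Sf1  (Sf1: flow source, stroke at near end)
b0 →J1  (common-f at J1 fixed by 3)
b1 →J2  (GY1: gyrator matches bond 0)
b2 →J3  (common-e at J2 fixed by 1)
b4 →R1  (common-e at J2 fixed by 1)
b5 →I1  (closing 1-jn rule on J3)

#0 →J1
#1 →J2
#2 →J3
#3 →Sf1
#4 →R1
#5 →I1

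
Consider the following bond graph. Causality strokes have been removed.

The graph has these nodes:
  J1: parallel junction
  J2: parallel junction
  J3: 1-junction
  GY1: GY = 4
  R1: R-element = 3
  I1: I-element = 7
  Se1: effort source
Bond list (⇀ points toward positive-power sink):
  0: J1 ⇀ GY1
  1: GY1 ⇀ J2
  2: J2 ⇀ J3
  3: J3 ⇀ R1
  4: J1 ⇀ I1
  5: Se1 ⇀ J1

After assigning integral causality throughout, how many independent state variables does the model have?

b5 stroke at J1  (Se1 fixes effort; stroke away)
b0 stroke at GY1  (J1: bond 5 brought effort, rest push out)
b4 stroke at I1  (J1: bond 5 brought effort, rest push out)
b1 stroke at GY1  (through GY1, causality inverts; strokes same side of GY1)
b2 stroke at J2  (J2: last free bond brings effort in)
b3 stroke at J3  (J3 flow already set via bond 2)

1  (I1 all integral)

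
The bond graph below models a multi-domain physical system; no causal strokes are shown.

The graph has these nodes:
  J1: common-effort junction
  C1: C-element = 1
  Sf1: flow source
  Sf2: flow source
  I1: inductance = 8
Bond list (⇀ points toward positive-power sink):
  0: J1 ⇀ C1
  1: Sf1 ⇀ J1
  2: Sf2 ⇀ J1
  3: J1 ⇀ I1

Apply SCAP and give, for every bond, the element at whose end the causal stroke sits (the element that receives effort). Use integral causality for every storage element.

β0 |J1
β1 |Sf1
β2 |Sf2
β3 |I1

bond 1 →Sf1  (Sf1 (Sf) sets flow on bond)
bond 2 →Sf2  (source Sf2 imposes f)
bond 0 →J1  (C1: C, integral causality)
bond 3 →I1  (0-jn J1 has e-setter on 0)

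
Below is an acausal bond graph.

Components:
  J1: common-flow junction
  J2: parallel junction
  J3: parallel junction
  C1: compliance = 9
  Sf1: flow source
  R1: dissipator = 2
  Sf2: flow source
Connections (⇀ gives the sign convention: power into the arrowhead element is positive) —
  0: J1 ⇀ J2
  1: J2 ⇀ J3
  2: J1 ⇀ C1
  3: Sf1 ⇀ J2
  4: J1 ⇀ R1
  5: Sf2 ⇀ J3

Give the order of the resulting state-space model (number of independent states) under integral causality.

β3 stroke at Sf1  (Sf1: flow source, stroke at near end)
β5 stroke at Sf2  (Sf2 (Sf) sets flow on bond)
β1 stroke at J3  (only one effort-in slot at J3)
β0 stroke at J2  (J2: last free bond brings effort in)
β2 stroke at J1  (J1 flow already set via bond 0)
β4 stroke at J1  (common-f at J1 fixed by 0)

1  (C1 all integral)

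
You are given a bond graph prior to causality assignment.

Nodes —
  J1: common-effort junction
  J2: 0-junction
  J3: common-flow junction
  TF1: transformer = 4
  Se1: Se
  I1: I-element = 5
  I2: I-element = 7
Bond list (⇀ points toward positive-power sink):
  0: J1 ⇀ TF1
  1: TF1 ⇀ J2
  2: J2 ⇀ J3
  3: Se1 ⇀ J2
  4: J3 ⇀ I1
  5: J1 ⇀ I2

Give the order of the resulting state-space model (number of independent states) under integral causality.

bond 3 →J2  (Se1 fixes effort; stroke away)
bond 1 →TF1  (common-e at J2 fixed by 3)
bond 2 →J3  (0-jn J2 has e-setter on 3)
bond 4 →I1  (only one flow-in slot at J3)
bond 0 →J1  (TF TF1: opposite of bond 1)
bond 5 →I2  (common-e at J1 fixed by 0)

2  (I1, I2 all integral)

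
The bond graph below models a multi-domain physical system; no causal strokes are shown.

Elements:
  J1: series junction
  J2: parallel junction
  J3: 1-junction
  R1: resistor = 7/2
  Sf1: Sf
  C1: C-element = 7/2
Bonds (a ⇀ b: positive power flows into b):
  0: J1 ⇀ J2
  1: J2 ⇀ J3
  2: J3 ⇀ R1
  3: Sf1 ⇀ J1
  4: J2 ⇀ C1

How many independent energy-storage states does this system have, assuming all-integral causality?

1  (C1 all integral)

b3 →Sf1  (Sf1 fixes flow; stroke at Sf1)
b0 →J1  (J1: bond 3 brought flow, rest push out)
b4 →J2  (C1: C, integral causality)
b1 →J3  (0-jn J2 has e-setter on 4)
b2 →R1  (only one flow-in slot at J3)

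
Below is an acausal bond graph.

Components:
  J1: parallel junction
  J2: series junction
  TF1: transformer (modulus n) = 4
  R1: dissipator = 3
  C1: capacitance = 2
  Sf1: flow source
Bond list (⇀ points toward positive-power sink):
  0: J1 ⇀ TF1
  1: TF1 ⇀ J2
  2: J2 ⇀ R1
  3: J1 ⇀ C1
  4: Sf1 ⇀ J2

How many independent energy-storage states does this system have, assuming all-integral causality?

#4 stroke→Sf1  (source Sf1 imposes f)
#1 stroke→J2  (common-f at J2 fixed by 4)
#2 stroke→J2  (J2: bond 4 brought flow, rest push out)
#0 stroke→TF1  (TF TF1: opposite of bond 1)
#3 stroke→J1  (J1 needs exactly one e-in)

1  (C1 all integral)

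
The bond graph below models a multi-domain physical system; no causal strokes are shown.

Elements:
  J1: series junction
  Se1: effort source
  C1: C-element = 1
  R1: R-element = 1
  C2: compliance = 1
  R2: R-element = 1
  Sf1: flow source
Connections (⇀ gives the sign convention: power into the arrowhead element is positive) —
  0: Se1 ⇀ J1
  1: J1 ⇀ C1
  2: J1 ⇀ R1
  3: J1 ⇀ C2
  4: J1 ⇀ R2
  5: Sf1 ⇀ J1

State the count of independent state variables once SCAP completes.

b0 →J1  (Se1: effort source, stroke at far end)
b5 →Sf1  (Sf1 (Sf) sets flow on bond)
b1 →J1  (J1 flow already set via bond 5)
b2 →J1  (1-jn J1 has f-setter on 5)
b3 →J1  (J1: bond 5 brought flow, rest push out)
b4 →J1  (J1: bond 5 brought flow, rest push out)

2  (C1, C2 all integral)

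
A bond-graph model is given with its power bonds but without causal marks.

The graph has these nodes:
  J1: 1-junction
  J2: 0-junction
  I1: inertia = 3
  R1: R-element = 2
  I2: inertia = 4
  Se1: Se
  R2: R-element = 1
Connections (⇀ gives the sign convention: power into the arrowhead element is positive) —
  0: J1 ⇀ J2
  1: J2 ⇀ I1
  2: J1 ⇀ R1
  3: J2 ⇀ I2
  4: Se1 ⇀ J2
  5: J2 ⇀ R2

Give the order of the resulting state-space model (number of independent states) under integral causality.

β4 |J2  (Se1 (Se) sets effort on bond)
β0 |J1  (J2 effort already set via bond 4)
β1 |I1  (0-jn J2 has e-setter on 4)
β3 |I2  (J2: bond 4 brought effort, rest push out)
β5 |R2  (common-e at J2 fixed by 4)
β2 |R1  (J1 needs exactly one f-in)

2  (I1, I2 all integral)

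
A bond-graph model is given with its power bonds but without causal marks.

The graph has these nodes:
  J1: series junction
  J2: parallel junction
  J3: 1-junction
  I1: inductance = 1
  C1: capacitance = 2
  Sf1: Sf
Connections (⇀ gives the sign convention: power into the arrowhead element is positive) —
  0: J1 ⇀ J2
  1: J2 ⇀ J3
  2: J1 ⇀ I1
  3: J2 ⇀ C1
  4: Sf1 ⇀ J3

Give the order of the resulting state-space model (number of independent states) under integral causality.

2  (C1, I1 all integral)

b4 →Sf1  (Sf1: flow source, stroke at near end)
b1 →J3  (J3 flow already set via bond 4)
b2 →I1  (I1 outputs flow p/I1)
b0 →J1  (1-jn J1 has f-setter on 2)
b3 →J2  (only one effort-in slot at J2)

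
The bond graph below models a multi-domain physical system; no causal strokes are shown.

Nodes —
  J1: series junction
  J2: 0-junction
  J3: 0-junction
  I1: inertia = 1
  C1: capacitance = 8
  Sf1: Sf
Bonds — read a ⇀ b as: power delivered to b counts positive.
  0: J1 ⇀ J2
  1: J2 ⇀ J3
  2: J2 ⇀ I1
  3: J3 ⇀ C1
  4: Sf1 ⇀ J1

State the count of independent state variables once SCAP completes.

2  (C1, I1 all integral)

β4 stroke→Sf1  (Sf1 fixes flow; stroke at Sf1)
β0 stroke→J1  (J1 flow already set via bond 4)
β2 stroke→I1  (prefer integral on I1)
β1 stroke→J2  (J2 needs exactly one e-in)
β3 stroke→J3  (J3: last free bond brings effort in)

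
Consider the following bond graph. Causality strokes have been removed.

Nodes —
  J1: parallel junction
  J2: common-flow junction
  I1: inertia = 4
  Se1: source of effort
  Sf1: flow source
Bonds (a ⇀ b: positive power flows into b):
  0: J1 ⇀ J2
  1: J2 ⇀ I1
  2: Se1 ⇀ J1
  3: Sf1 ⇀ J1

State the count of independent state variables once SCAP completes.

β2 stroke at J1  (Se1 fixes effort; stroke away)
β3 stroke at Sf1  (Sf1 fixes flow; stroke at Sf1)
β0 stroke at J2  (common-e at J1 fixed by 2)
β1 stroke at I1  (J2 needs exactly one f-in)

1  (I1 all integral)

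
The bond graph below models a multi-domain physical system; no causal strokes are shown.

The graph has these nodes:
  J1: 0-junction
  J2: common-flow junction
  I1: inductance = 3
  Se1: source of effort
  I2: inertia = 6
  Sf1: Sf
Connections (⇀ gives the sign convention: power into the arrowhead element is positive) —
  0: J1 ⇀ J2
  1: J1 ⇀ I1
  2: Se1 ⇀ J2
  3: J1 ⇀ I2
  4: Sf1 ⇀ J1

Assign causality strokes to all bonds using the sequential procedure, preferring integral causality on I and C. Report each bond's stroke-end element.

#0 stroke→J1
#1 stroke→I1
#2 stroke→J2
#3 stroke→I2
#4 stroke→Sf1

bond 2 |J2  (source Se1 imposes e)
bond 4 |Sf1  (Sf1: flow source, stroke at near end)
bond 0 |J1  (only one flow-in slot at J2)
bond 1 |I1  (J1 effort already set via bond 0)
bond 3 |I2  (J1: bond 0 brought effort, rest push out)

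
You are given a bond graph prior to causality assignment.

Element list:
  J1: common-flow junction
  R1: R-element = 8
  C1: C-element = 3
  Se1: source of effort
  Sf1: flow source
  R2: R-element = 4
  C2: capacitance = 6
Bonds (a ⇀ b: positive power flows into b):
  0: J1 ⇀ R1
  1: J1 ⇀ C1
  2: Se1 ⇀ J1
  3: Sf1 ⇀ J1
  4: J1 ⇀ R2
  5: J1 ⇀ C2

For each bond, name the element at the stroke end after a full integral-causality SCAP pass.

β0 →J1
β1 →J1
β2 →J1
β3 →Sf1
β4 →J1
β5 →J1

bond 2 stroke→J1  (source Se1 imposes e)
bond 3 stroke→Sf1  (source Sf1 imposes f)
bond 0 stroke→J1  (common-f at J1 fixed by 3)
bond 1 stroke→J1  (J1 flow already set via bond 3)
bond 4 stroke→J1  (1-jn J1 has f-setter on 3)
bond 5 stroke→J1  (common-f at J1 fixed by 3)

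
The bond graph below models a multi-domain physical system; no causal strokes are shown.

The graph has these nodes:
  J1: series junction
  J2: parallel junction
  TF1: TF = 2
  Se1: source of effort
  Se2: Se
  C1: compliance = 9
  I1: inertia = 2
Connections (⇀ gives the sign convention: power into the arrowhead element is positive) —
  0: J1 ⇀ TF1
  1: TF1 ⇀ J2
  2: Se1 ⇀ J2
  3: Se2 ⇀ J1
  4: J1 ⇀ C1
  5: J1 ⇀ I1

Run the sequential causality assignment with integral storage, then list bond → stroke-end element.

β2 |J2  (source Se1 imposes e)
β3 |J1  (Se2 (Se) sets effort on bond)
β1 |TF1  (J2: bond 2 brought effort, rest push out)
β0 |J1  (TF1 one-in-one-out from 1)
β4 |J1  (C1: C, integral causality)
β5 |I1  (J1: last free bond brings flow in)

bond 0 |J1
bond 1 |TF1
bond 2 |J2
bond 3 |J1
bond 4 |J1
bond 5 |I1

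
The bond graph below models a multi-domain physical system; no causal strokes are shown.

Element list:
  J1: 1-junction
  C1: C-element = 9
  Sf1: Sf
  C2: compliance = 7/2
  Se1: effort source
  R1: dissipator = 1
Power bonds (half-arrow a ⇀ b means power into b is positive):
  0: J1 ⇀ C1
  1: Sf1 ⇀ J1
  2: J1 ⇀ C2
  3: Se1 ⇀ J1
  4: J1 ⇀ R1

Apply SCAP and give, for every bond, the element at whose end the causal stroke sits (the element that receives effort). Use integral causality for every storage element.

bond 1 stroke at Sf1  (source Sf1 imposes f)
bond 3 stroke at J1  (Se1 fixes effort; stroke away)
bond 0 stroke at J1  (J1: bond 1 brought flow, rest push out)
bond 2 stroke at J1  (common-f at J1 fixed by 1)
bond 4 stroke at J1  (J1 flow already set via bond 1)

bond 0 stroke at J1
bond 1 stroke at Sf1
bond 2 stroke at J1
bond 3 stroke at J1
bond 4 stroke at J1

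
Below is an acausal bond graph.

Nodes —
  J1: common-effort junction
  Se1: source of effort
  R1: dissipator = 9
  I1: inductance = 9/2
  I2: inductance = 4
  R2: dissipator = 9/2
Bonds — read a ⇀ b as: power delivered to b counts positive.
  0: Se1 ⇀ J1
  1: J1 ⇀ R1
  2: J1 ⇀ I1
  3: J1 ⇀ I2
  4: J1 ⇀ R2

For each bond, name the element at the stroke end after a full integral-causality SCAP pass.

β0 →J1  (source Se1 imposes e)
β1 →R1  (0-jn J1 has e-setter on 0)
β2 →I1  (J1: bond 0 brought effort, rest push out)
β3 →I2  (0-jn J1 has e-setter on 0)
β4 →R2  (common-e at J1 fixed by 0)

#0 stroke→J1
#1 stroke→R1
#2 stroke→I1
#3 stroke→I2
#4 stroke→R2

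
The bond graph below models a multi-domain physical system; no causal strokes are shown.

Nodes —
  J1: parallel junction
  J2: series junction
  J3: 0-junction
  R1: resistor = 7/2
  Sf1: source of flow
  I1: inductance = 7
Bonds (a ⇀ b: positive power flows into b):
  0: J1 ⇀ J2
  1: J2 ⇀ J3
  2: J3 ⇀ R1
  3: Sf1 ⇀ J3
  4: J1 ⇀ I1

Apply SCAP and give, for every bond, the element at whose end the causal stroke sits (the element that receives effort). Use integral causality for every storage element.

β3 stroke at Sf1  (Sf1: flow source, stroke at near end)
β4 stroke at I1  (I1 outputs flow p/I1)
β0 stroke at J1  (J1: last free bond brings effort in)
β1 stroke at J2  (1-jn J2 has f-setter on 0)
β2 stroke at J3  (J3: last free bond brings effort in)

β0 stroke→J1
β1 stroke→J2
β2 stroke→J3
β3 stroke→Sf1
β4 stroke→I1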